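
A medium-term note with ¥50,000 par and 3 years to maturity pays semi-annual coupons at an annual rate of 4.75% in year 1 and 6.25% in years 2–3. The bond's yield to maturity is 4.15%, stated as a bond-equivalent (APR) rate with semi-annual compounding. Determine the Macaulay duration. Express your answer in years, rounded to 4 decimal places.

2.8173 years

Periodic yield y = 0.02075. Discount each cash flow and weight by its period:
  t   CF        PV=CF/(1+0.02075)^t    t·PV
  1     1,187.50     1,163.3603     1,163.3603
  2     1,187.50     1,139.7113     2,279.4225
  3     1,562.50     1,469.1355     4,407.4066
  4     1,562.50     1,439.2707     5,757.0826
  5     1,562.50     1,410.0129     7,050.0645
  6    51,562.50    45,584.5461   273,507.2763
  Σ                 52,206.0367   294,164.6128
Price P = Σ PV = 52,206.0367.
Macaulay duration = Σ(t·PV) / P = 294,164.6128 / 52,206.0367 = 5.63469 half-year periods.
In years: 5.63469 / 2 = 2.81734 years.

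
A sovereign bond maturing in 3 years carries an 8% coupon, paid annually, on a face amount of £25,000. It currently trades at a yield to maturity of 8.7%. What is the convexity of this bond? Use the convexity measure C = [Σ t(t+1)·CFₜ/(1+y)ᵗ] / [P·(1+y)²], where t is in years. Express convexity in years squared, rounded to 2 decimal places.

With y = 0.087:
  t   CF        PV=CF/(1+0.087)^t    t·PV        t(t+1)·PV
  1     2,000.00     1,839.9264     1,839.9264       3,679.8528
  2     2,000.00     1,692.6646     3,385.3292      10,155.9875
  3    27,000.00    21,022.0533    63,066.1598     252,264.6390
  Σ                 24,554.6442    68,291.4153     266,100.4793
P = 24,554.6442.
Convexity = Σ t(t+1)·PV / [P·(1+y)²] = 266,100.4793 / (24,554.6442 × 1.181569) = 9.17177.

9.17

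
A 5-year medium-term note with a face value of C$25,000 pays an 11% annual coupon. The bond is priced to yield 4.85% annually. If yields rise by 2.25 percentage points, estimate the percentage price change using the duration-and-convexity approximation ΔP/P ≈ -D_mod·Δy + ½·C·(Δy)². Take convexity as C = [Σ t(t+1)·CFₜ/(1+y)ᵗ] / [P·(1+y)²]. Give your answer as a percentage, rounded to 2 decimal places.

-8.49%

With y = 0.0485:
  t   CF        PV=CF/(1+0.0485)^t    t·PV        t(t+1)·PV
  1     2,750.00     2,622.7945     2,622.7945       5,245.5889
  2     2,750.00     2,501.4730     5,002.9461      15,008.8382
  3     2,750.00     2,385.7635     7,157.2905      28,629.1620
  4     2,750.00     2,275.4063     9,101.6252      45,508.1258
  5    27,750.00    21,898.8250   109,494.1251     656,964.7506
  Σ                 31,684.2623   133,378.7813     751,356.4655
P = 31,684.2623; D_Mac = 4.20962 yrs; D_mod = 4.01490 yrs; C = 21.57077.
Duration effect: -4.01490 × (+0.0225) = -0.090335
Convexity effect: 0.5 × 21.57077 × (0.0225)² = +0.0054601
ΔP/P ≈ -0.090335 + 0.0054601 = -0.084875 = -8.4875%.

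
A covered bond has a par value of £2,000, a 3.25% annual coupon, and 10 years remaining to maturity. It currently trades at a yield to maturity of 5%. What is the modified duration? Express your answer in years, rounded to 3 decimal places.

8.169 years

Periodic yield y = 0.05. First find Macaulay duration:
  t   CF        PV=CF/(1+0.05)^t    t·PV
  1        65.00        61.9048        61.9048
  2        65.00        58.9569       117.9138
  3        65.00        56.1494       168.4483
  4        65.00        53.4757       213.9026
  5        65.00        50.9292       254.6460
  6        65.00        48.5040       291.0240
  7        65.00        46.1943       323.3600
  8        65.00        43.9946       351.9565
  9        65.00        41.8996       377.0962
  10    2,065.00     1,267.7309    12,677.3087
  Σ                  1,729.7393    14,837.5610
P = 1,729.7393; Macaulay duration = 14,837.5610 / 1,729.7393 = 8.57792 years.
Modified duration = D_Mac / (1 + y) = 8.57792 / 1.05 = 8.16945 years.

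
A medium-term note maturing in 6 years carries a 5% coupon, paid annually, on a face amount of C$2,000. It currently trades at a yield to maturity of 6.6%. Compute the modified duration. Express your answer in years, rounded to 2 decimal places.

4.97 years

Periodic yield y = 0.066. First find Macaulay duration:
  t   CF        PV=CF/(1+0.066)^t    t·PV
  1       100.00        93.8086        93.8086
  2       100.00        88.0006       176.0012
  3       100.00        82.5521       247.6564
  4       100.00        77.4410       309.7642
  5       100.00        72.6464       363.2319
  6     2,100.00     1,431.1201     8,586.7203
  Σ                  1,845.5688     9,777.1826
P = 1,845.5688; Macaulay duration = 9,777.1826 / 1,845.5688 = 5.29765 years.
Modified duration = D_Mac / (1 + y) = 5.29765 / 1.066 = 4.96966 years.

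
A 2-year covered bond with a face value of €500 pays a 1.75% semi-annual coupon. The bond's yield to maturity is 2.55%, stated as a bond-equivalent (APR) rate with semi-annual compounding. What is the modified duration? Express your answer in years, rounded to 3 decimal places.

Periodic yield y = 0.01275. First find Macaulay duration:
  t   CF        PV=CF/(1+0.01275)^t    t·PV
  1        4.375         4.3199         4.3199
  2        4.375         4.2655         8.5311
  3        4.375         4.2118        12.6355
  4      504.375       479.4513     1,917.8054
  Σ                    492.2486     1,943.2919
P = 492.2486; Macaulay duration = 1,943.2919 / 492.2486 = 3.94779 half-year periods = 1.97389 years.
Modified duration = D_Mac / (1 + y) = 1.97389 / 1.01275 = 1.94904 years.

1.949 years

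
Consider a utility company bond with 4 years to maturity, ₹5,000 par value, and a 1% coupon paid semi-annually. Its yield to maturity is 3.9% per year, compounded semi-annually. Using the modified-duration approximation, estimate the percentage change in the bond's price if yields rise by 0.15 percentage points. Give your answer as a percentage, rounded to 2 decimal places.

Periodic yield y = 0.0195. Modified duration first:
  t   CF        PV=CF/(1+0.0195)^t    t·PV
  1        25.00        24.5218        24.5218
  2        25.00        24.0528        48.1056
  3        25.00        23.5927        70.7782
  4        25.00        23.1415        92.5659
  5        25.00        22.6989       113.4943
  6        25.00        22.2647       133.5881
  7        25.00        21.8388       152.8718
  8     5,025.00     4,305.6451    34,445.1605
  Σ                  4,467.7563    35,081.0862
P = 4,467.7563; D_Mac = 7.85206 half-year periods = 3.92603 yrs; D_mod = 3.92603/(1+0.0195) = 3.85094 yrs.
ΔP/P ≈ -D_mod · Δy = -3.85094 × (+0.0015) = -0.005776 = -0.5776%.

-0.58%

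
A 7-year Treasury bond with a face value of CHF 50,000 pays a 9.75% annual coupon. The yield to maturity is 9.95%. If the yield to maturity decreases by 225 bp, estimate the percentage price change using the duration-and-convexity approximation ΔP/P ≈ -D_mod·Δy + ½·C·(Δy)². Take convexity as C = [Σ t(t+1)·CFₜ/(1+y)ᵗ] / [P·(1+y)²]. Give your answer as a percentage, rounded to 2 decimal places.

+11.82%

With y = 0.0995:
  t   CF        PV=CF/(1+0.0995)^t    t·PV        t(t+1)·PV
  1     4,875.00     4,433.8336     4,433.8336       8,867.6671
  2     4,875.00     4,032.5908     8,065.1816      24,195.5447
  3     4,875.00     3,667.6587    11,002.9762      44,011.9048
  4     4,875.00     3,335.7515    13,343.0059      66,715.0293
  5     4,875.00     3,033.8804    15,169.4018      91,016.4110
  6     4,875.00     2,759.3273    16,555.9638     115,891.7466
  7    54,875.00    28,249.3134   197,745.1941   1,581,961.5527
  Σ                 49,512.3556   266,315.5569   1,932,659.8562
P = 49,512.3556; D_Mac = 5.37877 yrs; D_mod = 4.89201 yrs; C = 32.28876.
Duration effect: -4.89201 × (-0.0225) = +0.110070
Convexity effect: 0.5 × 32.28876 × (-0.0225)² = +0.0081731
ΔP/P ≈ +0.110070 + 0.0081731 = +0.118243 = +11.8243%.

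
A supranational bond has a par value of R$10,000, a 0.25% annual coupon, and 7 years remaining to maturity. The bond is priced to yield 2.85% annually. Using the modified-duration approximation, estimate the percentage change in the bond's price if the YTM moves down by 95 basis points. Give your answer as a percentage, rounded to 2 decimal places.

Periodic yield y = 0.0285. Modified duration first:
  t   CF        PV=CF/(1+0.0285)^t    t·PV
  1        25.00        24.3072        24.3072
  2        25.00        23.6337        47.2674
  3        25.00        22.9788        68.9364
  4        25.00        22.3420        89.3682
  5        25.00        21.7229       108.6147
  6        25.00        21.1210       126.7259
  7    10,025.00     8,234.8238    57,643.7663
  Σ                  8,370.9294    58,108.9861
P = 8,370.9294; D_Mac = 6.94176 yrs; D_mod = 6.94176/(1+0.0285) = 6.74940 yrs.
ΔP/P ≈ -D_mod · Δy = -6.74940 × (-0.0095) = +0.064119 = +6.4119%.

+6.41%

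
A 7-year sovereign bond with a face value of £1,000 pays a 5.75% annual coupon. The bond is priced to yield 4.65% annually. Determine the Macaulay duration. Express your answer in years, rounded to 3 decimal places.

5.993 years

Periodic yield y = 0.0465. Discount each cash flow and weight by its year:
  t   CF        PV=CF/(1+0.0465)^t    t·PV
  1        57.50        54.9451        54.9451
  2        57.50        52.5036       105.0073
  3        57.50        50.1707       150.5121
  4        57.50        47.9414       191.7657
  5        57.50        45.8112       229.0560
  6        57.50        43.7756       262.6538
  7     1,057.50       769.3177     5,385.2242
  Σ                  1,064.4654     6,379.1641
Price P = Σ PV = 1,064.4654.
Macaulay duration = Σ(t·PV) / P = 6,379.1641 / 1,064.4654 = 5.99283 years.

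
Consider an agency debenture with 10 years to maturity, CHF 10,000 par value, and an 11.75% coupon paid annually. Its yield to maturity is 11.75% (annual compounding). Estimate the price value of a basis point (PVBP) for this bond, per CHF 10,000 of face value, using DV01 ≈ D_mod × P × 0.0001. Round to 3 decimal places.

CHF 5.709

Periodic yield y = 0.1175.
  t   CF        PV=CF/(1+0.1175)^t    t·PV
  1     1,175.00     1,051.4541     1,051.4541
  2     1,175.00       940.8986     1,881.7971
  3     1,175.00       841.9674     2,525.9022
  4     1,175.00       753.4384     3,013.7535
  5     1,175.00       674.2178     3,371.0889
  6     1,175.00       603.3269     3,619.9613
  7     1,175.00       539.8898     3,779.2288
  8     1,175.00       483.1229     3,864.9831
  9     1,175.00       432.3247     3,890.9226
  10   11,175.00     3,679.3594    36,793.5942
  Σ                 10,000.0000    63,792.6858
P = 10,000.0000; D_Mac = 6.37927 yrs; D_mod = 5.70852 yrs.
DV01 ≈ 5.70852 × 10,000.0000 × 0.0001 = 5.708518.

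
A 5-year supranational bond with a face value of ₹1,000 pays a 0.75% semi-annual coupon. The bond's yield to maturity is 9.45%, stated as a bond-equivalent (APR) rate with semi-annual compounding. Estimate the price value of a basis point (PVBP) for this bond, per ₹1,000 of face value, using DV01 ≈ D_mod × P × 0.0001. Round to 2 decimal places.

Periodic yield y = 0.04725.
  t   CF        PV=CF/(1+0.04725)^t    t·PV
  1         3.75         3.5808         3.5808
  2         3.75         3.4192         6.8385
  3         3.75         3.2650         9.7949
  4         3.75         3.1177        12.4707
  5         3.75         2.9770        14.8850
  6         3.75         2.8427        17.0561
  7         3.75         2.7144        19.0010
  8         3.75         2.5920        20.7357
  9         3.75         2.4750        22.2751
  10    1,003.75       632.5893     6,325.8934
  Σ                    659.5731     6,452.5313
P = 659.5731; D_Mac = 9.78289 half-year periods = 4.89144 yrs; D_mod = 4.67075 yrs.
DV01 ≈ 4.67075 × 659.5731 × 0.0001 = 0.308070.

₹0.31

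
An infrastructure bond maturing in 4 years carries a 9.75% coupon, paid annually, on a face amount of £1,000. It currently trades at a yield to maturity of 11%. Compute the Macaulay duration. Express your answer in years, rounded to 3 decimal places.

Periodic yield y = 0.11. Discount each cash flow and weight by its year:
  t   CF        PV=CF/(1+0.11)^t    t·PV
  1        97.50        87.8378        87.8378
  2        97.50        79.1332       158.2664
  3        97.50        71.2912       213.8735
  4     1,097.50       722.9572     2,891.8290
  Σ                    961.2194     3,351.8067
Price P = Σ PV = 961.2194.
Macaulay duration = Σ(t·PV) / P = 3,351.8067 / 961.2194 = 3.48704 years.

3.487 years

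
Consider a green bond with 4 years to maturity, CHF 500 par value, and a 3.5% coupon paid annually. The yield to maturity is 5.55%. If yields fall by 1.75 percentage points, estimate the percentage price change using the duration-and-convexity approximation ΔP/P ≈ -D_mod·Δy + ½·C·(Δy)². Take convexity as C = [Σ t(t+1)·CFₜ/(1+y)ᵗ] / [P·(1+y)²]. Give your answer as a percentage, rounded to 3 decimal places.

+6.545%

With y = 0.0555:
  t   CF        PV=CF/(1+0.0555)^t    t·PV        t(t+1)·PV
  1        17.50        16.5798        16.5798          33.1596
  2        17.50        15.7080        31.4160          94.2481
  3        17.50        14.8821        44.6462         178.5848
  4       517.50       416.9437     1,667.7748       8,338.8738
  Σ                    464.1136     1,760.4168       8,644.8664
P = 464.1136; D_Mac = 3.79307 yrs; D_mod = 3.59363 yrs; C = 16.71928.
Duration effect: -3.59363 × (-0.0175) = +0.062888
Convexity effect: 0.5 × 16.71928 × (-0.0175)² = +0.0025601
ΔP/P ≈ +0.062888 + 0.0025601 = +0.065449 = +6.5449%.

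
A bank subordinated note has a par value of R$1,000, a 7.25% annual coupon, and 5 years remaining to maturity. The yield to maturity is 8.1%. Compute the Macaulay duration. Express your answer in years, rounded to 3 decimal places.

4.356 years

Periodic yield y = 0.081. Discount each cash flow and weight by its year:
  t   CF        PV=CF/(1+0.081)^t    t·PV
  1        72.50        67.0675        67.0675
  2        72.50        62.0421       124.0842
  3        72.50        57.3933       172.1798
  4        72.50        53.0928       212.3710
  5     1,072.50       726.5556     3,632.7778
  Σ                    966.1512     4,208.4804
Price P = Σ PV = 966.1512.
Macaulay duration = Σ(t·PV) / P = 4,208.4804 / 966.1512 = 4.35592 years.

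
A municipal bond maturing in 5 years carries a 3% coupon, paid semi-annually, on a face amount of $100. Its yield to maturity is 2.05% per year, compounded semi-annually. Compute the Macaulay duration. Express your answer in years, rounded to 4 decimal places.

Periodic yield y = 0.01025. Discount each cash flow and weight by its period:
  t   CF        PV=CF/(1+0.01025)^t    t·PV
  1         1.50         1.4848         1.4848
  2         1.50         1.4697         2.9394
  3         1.50         1.4548         4.3644
  4         1.50         1.4400         5.7602
  5         1.50         1.4254         7.1272
  6         1.50         1.4110         8.4658
  7         1.50         1.3967         9.7766
  8         1.50         1.3825        11.0599
  9         1.50         1.3685        12.3161
  10      101.50        91.6595       916.5949
  Σ                    104.4928       979.8893
Price P = Σ PV = 104.4928.
Macaulay duration = Σ(t·PV) / P = 979.8893 / 104.4928 = 9.37757 half-year periods.
In years: 9.37757 / 2 = 4.68879 years.

4.6888 years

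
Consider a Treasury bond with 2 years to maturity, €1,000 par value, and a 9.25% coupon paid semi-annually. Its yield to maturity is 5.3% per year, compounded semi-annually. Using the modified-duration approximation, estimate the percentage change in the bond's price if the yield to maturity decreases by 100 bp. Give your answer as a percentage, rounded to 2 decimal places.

+1.83%

Periodic yield y = 0.0265. Modified duration first:
  t   CF        PV=CF/(1+0.0265)^t    t·PV
  1        46.25        45.0560        45.0560
  2        46.25        43.8929        87.7857
  3        46.25        42.7597       128.2792
  4     1,046.25       942.3227     3,769.2908
  Σ                  1,074.0313     4,030.4117
P = 1,074.0313; D_Mac = 3.75260 half-year periods = 1.87630 yrs; D_mod = 1.87630/(1+0.0265) = 1.82786 yrs.
ΔP/P ≈ -D_mod · Δy = -1.82786 × (-0.01) = +0.018279 = +1.8279%.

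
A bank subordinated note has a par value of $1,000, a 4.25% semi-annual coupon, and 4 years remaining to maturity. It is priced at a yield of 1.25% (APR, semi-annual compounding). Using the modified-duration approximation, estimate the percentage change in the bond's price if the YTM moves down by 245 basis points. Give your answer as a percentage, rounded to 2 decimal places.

+9.10%

Periodic yield y = 0.00625. Modified duration first:
  t   CF        PV=CF/(1+0.00625)^t    t·PV
  1        21.25        21.1180        21.1180
  2        21.25        20.9868        41.9737
  3        21.25        20.8565        62.5695
  4        21.25        20.7269        82.9078
  5        21.25        20.5982       102.9910
  6        21.25        20.4703       122.8216
  7        21.25        20.3431       142.4019
  8     1,021.25       971.5942     7,772.7538
  Σ                  1,116.6941     8,349.5373
P = 1,116.6941; D_Mac = 7.47701 half-year periods = 3.73851 yrs; D_mod = 3.73851/(1+0.00625) = 3.71529 yrs.
ΔP/P ≈ -D_mod · Δy = -3.71529 × (-0.0245) = +0.091025 = +9.1025%.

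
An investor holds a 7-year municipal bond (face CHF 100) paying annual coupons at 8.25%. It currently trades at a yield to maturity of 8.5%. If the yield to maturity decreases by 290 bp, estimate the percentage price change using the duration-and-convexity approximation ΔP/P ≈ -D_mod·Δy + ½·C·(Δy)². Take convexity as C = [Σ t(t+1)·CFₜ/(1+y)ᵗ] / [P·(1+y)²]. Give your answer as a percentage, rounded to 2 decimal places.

With y = 0.085:
  t   CF        PV=CF/(1+0.085)^t    t·PV        t(t+1)·PV
  1         8.25         7.6037         7.6037          15.2074
  2         8.25         7.0080        14.0160          42.0480
  3         8.25         6.4590        19.3770          77.5079
  4         8.25         5.9530        23.8120         119.0598
  5         8.25         5.4866        27.4331         164.5987
  6         8.25         5.0568        30.3408         212.3855
  7       108.25        61.1533       428.0729       3,424.5835
  Σ                     98.7204       550.6555       4,055.3908
P = 98.7204; D_Mac = 5.57793 yrs; D_mod = 5.14095 yrs; C = 34.89526.
Duration effect: -5.14095 × (-0.029) = +0.149088
Convexity effect: 0.5 × 34.89526 × (-0.029)² = +0.0146735
ΔP/P ≈ +0.149088 + 0.0146735 = +0.163761 = +16.3761%.

+16.38%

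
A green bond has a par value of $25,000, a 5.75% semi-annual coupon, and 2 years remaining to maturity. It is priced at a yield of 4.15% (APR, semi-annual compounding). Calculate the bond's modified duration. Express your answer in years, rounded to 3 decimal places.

Periodic yield y = 0.02075. First find Macaulay duration:
  t   CF        PV=CF/(1+0.02075)^t    t·PV
  1       718.75       704.1391       704.1391
  2       718.75       689.8252     1,379.6505
  3       718.75       675.8023     2,027.4070
  4    25,718.75    23,690.3950    94,761.5801
  Σ                 25,760.1617    98,872.7767
P = 25,760.1617; Macaulay duration = 98,872.7767 / 25,760.1617 = 3.83820 half-year periods = 1.91910 years.
Modified duration = D_Mac / (1 + y) = 1.91910 / 1.02075 = 1.88009 years.

1.880 years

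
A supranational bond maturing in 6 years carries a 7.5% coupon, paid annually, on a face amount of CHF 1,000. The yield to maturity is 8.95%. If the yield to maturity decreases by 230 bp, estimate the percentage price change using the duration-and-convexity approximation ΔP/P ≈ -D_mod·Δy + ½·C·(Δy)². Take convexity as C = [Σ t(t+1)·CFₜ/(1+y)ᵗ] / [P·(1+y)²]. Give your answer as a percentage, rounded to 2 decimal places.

With y = 0.0895:
  t   CF        PV=CF/(1+0.0895)^t    t·PV        t(t+1)·PV
  1        75.00        68.8389        68.8389         137.6778
  2        75.00        63.1840       126.3679         379.1037
  3        75.00        57.9935       173.9806         695.9224
  4        75.00        53.2295       212.9180       1,064.5898
  5        75.00        48.8568       244.2840       1,465.7042
  6     1,075.00       642.7544     3,856.5264      26,995.6847
  Σ                    934.8571     4,682.9158      30,738.6827
P = 934.8571; D_Mac = 5.00923 yrs; D_mod = 4.59773 yrs; C = 27.70037.
Duration effect: -4.59773 × (-0.023) = +0.105748
Convexity effect: 0.5 × 27.70037 × (-0.023)² = +0.0073267
ΔP/P ≈ +0.105748 + 0.0073267 = +0.113075 = +11.3075%.

+11.31%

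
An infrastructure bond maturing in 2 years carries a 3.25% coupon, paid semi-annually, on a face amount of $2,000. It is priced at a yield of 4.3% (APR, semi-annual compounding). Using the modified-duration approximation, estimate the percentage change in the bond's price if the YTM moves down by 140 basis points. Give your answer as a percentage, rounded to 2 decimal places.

Periodic yield y = 0.0215. Modified duration first:
  t   CF        PV=CF/(1+0.0215)^t    t·PV
  1        32.50        31.8160        31.8160
  2        32.50        31.1463        62.2926
  3        32.50        30.4908        91.4723
  4     2,032.50     1,866.7109     7,466.8437
  Σ                  1,960.1640     7,652.4246
P = 1,960.1640; D_Mac = 3.90397 half-year periods = 1.95199 yrs; D_mod = 1.95199/(1+0.0215) = 1.91090 yrs.
ΔP/P ≈ -D_mod · Δy = -1.91090 × (-0.014) = +0.026753 = +2.6753%.

+2.68%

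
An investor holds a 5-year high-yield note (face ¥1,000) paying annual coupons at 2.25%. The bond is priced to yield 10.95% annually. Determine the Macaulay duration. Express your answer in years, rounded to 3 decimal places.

Periodic yield y = 0.1095. Discount each cash flow and weight by its year:
  t   CF        PV=CF/(1+0.1095)^t    t·PV
  1        22.50        20.2794        20.2794
  2        22.50        18.2780        36.5559
  3        22.50        16.4741        49.4222
  4        22.50        14.8482        59.3927
  5     1,022.50       608.1725     3,040.8625
  Σ                    678.0521     3,206.5128
Price P = Σ PV = 678.0521.
Macaulay duration = Σ(t·PV) / P = 3,206.5128 / 678.0521 = 4.72901 years.

4.729 years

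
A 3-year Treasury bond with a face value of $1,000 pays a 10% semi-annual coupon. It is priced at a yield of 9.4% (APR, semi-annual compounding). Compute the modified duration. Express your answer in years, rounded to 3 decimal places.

Periodic yield y = 0.047. First find Macaulay duration:
  t   CF        PV=CF/(1+0.047)^t    t·PV
  1        50.00        47.7555        47.7555
  2        50.00        45.6117        91.2235
  3        50.00        43.5642       130.6927
  4        50.00        41.6086       166.4345
  5        50.00        39.7408       198.7040
  6     1,050.00       797.0934     4,782.5604
  Σ                  1,015.3743     5,417.3705
P = 1,015.3743; Macaulay duration = 5,417.3705 / 1,015.3743 = 5.33534 half-year periods = 2.66767 years.
Modified duration = D_Mac / (1 + y) = 2.66767 / 1.047 = 2.54792 years.

2.548 years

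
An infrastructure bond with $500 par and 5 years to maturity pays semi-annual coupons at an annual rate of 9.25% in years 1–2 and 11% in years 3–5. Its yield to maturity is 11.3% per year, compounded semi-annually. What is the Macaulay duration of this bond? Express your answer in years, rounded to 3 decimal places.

Periodic yield y = 0.0565. Discount each cash flow and weight by its period:
  t   CF        PV=CF/(1+0.0565)^t    t·PV
  1       23.125        21.8883        21.8883
  2       23.125        20.7178        41.4355
  3       23.125        19.6098        58.8294
  4       23.125        18.5611        74.2444
  5       27.500        20.8922       104.4612
  6       27.500        19.7750       118.6498
  7       27.500        18.7174       131.0220
  8       27.500        17.7164       141.7316
  9       27.500        16.7690       150.9210
  10     527.500       304.4580     3,044.5804
  Σ                    479.1051     3,887.7637
Price P = Σ PV = 479.1051.
Macaulay duration = Σ(t·PV) / P = 3,887.7637 / 479.1051 = 8.11464 half-year periods.
In years: 8.11464 / 2 = 4.05732 years.

4.057 years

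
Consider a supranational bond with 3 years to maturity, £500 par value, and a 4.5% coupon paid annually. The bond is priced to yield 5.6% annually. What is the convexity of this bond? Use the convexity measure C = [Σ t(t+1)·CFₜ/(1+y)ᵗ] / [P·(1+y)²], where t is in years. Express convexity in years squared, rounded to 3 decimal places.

With y = 0.056:
  t   CF        PV=CF/(1+0.056)^t    t·PV        t(t+1)·PV
  1        22.50        21.3068        21.3068          42.6136
  2        22.50        20.1769        40.3538         121.0615
  3       522.50       443.7052     1,331.1157       5,324.4627
  Σ                    485.1890     1,392.7763       5,488.1378
P = 485.1890.
Convexity = Σ t(t+1)·PV / [P·(1+y)²] = 5,488.1378 / (485.1890 × 1.115136) = 10.14346.

10.143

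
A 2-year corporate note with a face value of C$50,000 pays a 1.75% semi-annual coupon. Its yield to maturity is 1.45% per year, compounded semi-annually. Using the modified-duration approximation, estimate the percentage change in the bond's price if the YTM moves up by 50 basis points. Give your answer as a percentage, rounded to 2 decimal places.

Periodic yield y = 0.00725. Modified duration first:
  t   CF        PV=CF/(1+0.00725)^t    t·PV
  1       437.50       434.3510       434.3510
  2       437.50       431.2246       862.4492
  3       437.50       428.1207     1,284.3621
  4    50,437.50    49,000.9441   196,003.7765
  Σ                 50,294.6404   198,584.9387
P = 50,294.6404; D_Mac = 3.94843 half-year periods = 1.97422 yrs; D_mod = 1.97422/(1+0.00725) = 1.96001 yrs.
ΔP/P ≈ -D_mod · Δy = -1.96001 × (+0.005) = -0.009800 = -0.9800%.

-0.98%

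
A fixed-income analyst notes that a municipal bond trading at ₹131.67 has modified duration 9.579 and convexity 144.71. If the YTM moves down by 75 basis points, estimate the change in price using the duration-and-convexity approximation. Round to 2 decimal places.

Duration effect: -D_mod·Δy = -9.579 × (-0.0075) = +0.0718425
Convexity effect: ½·C·(Δy)² = 0.5 × 144.71 × (-0.0075)² = +0.00406996875
ΔP/P ≈ +0.0718425 + 0.00406996875 = +0.07591246875
ΔP ≈ 131.67 × (+0.07591246875) = +9.9953947603125.

+₹10.00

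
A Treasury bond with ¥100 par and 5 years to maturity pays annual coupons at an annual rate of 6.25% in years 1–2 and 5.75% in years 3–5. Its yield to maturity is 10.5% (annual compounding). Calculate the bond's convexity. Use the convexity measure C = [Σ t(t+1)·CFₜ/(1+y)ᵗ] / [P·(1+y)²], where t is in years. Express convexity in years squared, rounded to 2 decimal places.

With y = 0.105:
  t   CF        PV=CF/(1+0.105)^t    t·PV        t(t+1)·PV
  1         6.25         5.6561         5.6561          11.3122
  2         6.25         5.1187        10.2373          30.7119
  3         5.75         4.2617        12.7850          51.1402
  4         5.75         3.8567        15.4269          77.1345
  5       105.75        64.1902       320.9512       1,925.7071
  Σ                     83.0834       365.0565       2,096.0060
P = 83.0834.
Convexity = Σ t(t+1)·PV / [P·(1+y)²] = 2,096.0060 / (83.0834 × 1.221025) = 20.66111.

20.66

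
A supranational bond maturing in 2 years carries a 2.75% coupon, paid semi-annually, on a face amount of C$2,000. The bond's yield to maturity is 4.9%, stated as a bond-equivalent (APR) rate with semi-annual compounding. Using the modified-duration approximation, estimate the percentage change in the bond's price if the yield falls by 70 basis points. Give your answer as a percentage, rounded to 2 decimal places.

Periodic yield y = 0.0245. Modified duration first:
  t   CF        PV=CF/(1+0.0245)^t    t·PV
  1        27.50        26.8424        26.8424
  2        27.50        26.2005        52.4009
  3        27.50        25.5739        76.7217
  4     2,027.50     1,840.4033     7,361.6133
  Σ                  1,919.0200     7,517.5783
P = 1,919.0200; D_Mac = 3.91740 half-year periods = 1.95870 yrs; D_mod = 1.95870/(1+0.0245) = 1.91186 yrs.
ΔP/P ≈ -D_mod · Δy = -1.91186 × (-0.007) = +0.013383 = +1.3383%.

+1.34%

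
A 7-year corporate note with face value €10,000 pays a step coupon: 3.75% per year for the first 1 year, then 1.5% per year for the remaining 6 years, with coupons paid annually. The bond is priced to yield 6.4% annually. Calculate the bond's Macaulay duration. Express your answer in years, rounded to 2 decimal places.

6.47 years

Periodic yield y = 0.064. Discount each cash flow and weight by its year:
  t   CF        PV=CF/(1+0.064)^t    t·PV
  1       375.00       352.4436       352.4436
  2       150.00       132.4976       264.9952
  3       150.00       124.5278       373.5835
  4       150.00       117.0374       468.1497
  5       150.00       109.9976       549.9879
  6       150.00       103.3812       620.2871
  7    10,150.00     6,574.6804    46,022.7628
  Σ                  7,514.5656    48,652.2097
Price P = Σ PV = 7,514.5656.
Macaulay duration = Σ(t·PV) / P = 48,652.2097 / 7,514.5656 = 6.47439 years.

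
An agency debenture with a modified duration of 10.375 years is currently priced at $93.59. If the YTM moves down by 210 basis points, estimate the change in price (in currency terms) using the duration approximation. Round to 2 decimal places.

+$20.39

Duration approximation: ΔP/P ≈ -D_mod · Δy = -10.375 × (-0.021) = +0.217875.
ΔP ≈ 93.59 × (+0.217875) = +20.39092125.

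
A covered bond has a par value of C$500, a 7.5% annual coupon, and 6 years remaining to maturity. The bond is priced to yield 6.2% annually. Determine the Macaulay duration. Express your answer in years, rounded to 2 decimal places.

Periodic yield y = 0.062. Discount each cash flow and weight by its year:
  t   CF        PV=CF/(1+0.062)^t    t·PV
  1        37.50        35.3107        35.3107
  2        37.50        33.2493        66.4986
  3        37.50        31.3082        93.9245
  4        37.50        29.4804       117.9216
  5        37.50        27.7593       138.7966
  6       537.50       374.6549     2,247.9291
  Σ                    531.7627     2,700.3811
Price P = Σ PV = 531.7627.
Macaulay duration = Σ(t·PV) / P = 2,700.3811 / 531.7627 = 5.07817 years.

5.08 years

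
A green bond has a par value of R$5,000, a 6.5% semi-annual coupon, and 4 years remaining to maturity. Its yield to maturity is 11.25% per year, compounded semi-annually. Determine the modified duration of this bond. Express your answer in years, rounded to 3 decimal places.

3.355 years

Periodic yield y = 0.05625. First find Macaulay duration:
  t   CF        PV=CF/(1+0.05625)^t    t·PV
  1       162.50       153.8462       153.8462
  2       162.50       145.6532       291.3063
  3       162.50       137.8965       413.6895
  4       162.50       130.5529       522.2115
  5       162.50       123.6004       618.0018
  6       162.50       117.0181       702.1086
  7       162.50       110.7864       775.5046
  8     5,162.50     3,332.1634    26,657.3071
  Σ                  4,251.5169    30,133.9756
P = 4,251.5169; Macaulay duration = 30,133.9756 / 4,251.5169 = 7.08782 half-year periods = 3.54391 years.
Modified duration = D_Mac / (1 + y) = 3.54391 / 1.05625 = 3.35518 years.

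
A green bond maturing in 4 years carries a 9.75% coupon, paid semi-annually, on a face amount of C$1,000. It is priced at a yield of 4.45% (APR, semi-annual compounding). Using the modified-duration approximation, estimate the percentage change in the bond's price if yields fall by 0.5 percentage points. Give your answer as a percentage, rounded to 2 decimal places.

Periodic yield y = 0.02225. Modified duration first:
  t   CF        PV=CF/(1+0.02225)^t    t·PV
  1        48.75        47.6889        47.6889
  2        48.75        46.6509        93.3019
  3        48.75        45.6355       136.9066
  4        48.75        44.6423       178.5690
  5        48.75        43.6706       218.3529
  6        48.75        42.7201       256.3204
  7        48.75        41.7902       292.5316
  8     1,048.75       879.4578     7,035.6626
  Σ                  1,192.2564     8,259.3341
P = 1,192.2564; D_Mac = 6.92748 half-year periods = 3.46374 yrs; D_mod = 3.46374/(1+0.02225) = 3.38835 yrs.
ΔP/P ≈ -D_mod · Δy = -3.38835 × (-0.005) = +0.016942 = +1.6942%.

+1.69%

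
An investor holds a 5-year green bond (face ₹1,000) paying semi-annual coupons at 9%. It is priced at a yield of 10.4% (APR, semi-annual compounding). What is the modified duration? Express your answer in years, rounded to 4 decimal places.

Periodic yield y = 0.052. First find Macaulay duration:
  t   CF        PV=CF/(1+0.052)^t    t·PV
  1        45.00        42.7757        42.7757
  2        45.00        40.6613        81.3226
  3        45.00        38.6514       115.9542
  4        45.00        36.7409       146.9635
  5        45.00        34.9248       174.6240
  6        45.00        33.1985       199.1908
  7        45.00        31.5575       220.9024
  8        45.00        29.9976       239.9808
  9        45.00        28.5148       256.6335
  10    1,045.00       629.4466     6,294.4660
  Σ                    946.4690     7,772.8135
P = 946.4690; Macaulay duration = 7,772.8135 / 946.4690 = 8.21243 half-year periods = 4.10622 years.
Modified duration = D_Mac / (1 + y) = 4.10622 / 1.052 = 3.90325 years.

3.9032 years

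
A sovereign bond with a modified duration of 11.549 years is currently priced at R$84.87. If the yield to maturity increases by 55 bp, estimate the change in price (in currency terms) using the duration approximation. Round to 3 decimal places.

-R$5.391

Duration approximation: ΔP/P ≈ -D_mod · Δy = -11.549 × (+0.0055) = -0.0635195.
ΔP ≈ 84.87 × (-0.0635195) = -5.390899965.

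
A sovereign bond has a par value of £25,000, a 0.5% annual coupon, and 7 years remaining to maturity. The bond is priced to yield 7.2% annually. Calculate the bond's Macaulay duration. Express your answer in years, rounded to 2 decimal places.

6.86 years

Periodic yield y = 0.072. Discount each cash flow and weight by its year:
  t   CF        PV=CF/(1+0.072)^t    t·PV
  1       125.00       116.6045       116.6045
  2       125.00       108.7728       217.5457
  3       125.00       101.4672       304.4016
  4       125.00        94.6522       378.6089
  5       125.00        88.2950       441.4750
  6       125.00        82.3647       494.1884
  7    25,125.00    15,443.3876   108,103.7135
  Σ                 16,035.5441   110,056.5376
Price P = Σ PV = 16,035.5441.
Macaulay duration = Σ(t·PV) / P = 110,056.5376 / 16,035.5441 = 6.86329 years.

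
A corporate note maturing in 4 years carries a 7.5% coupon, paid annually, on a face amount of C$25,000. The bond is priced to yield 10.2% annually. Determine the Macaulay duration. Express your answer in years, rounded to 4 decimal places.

3.5805 years

Periodic yield y = 0.102. Discount each cash flow and weight by its year:
  t   CF        PV=CF/(1+0.102)^t    t·PV
  1     1,875.00     1,701.4519     1,701.4519
  2     1,875.00     1,543.9672     3,087.9345
  3     1,875.00     1,401.0592     4,203.1776
  4    26,875.00    18,223.0931    72,892.3726
  Σ                 22,869.5715    81,884.9366
Price P = Σ PV = 22,869.5715.
Macaulay duration = Σ(t·PV) / P = 81,884.9366 / 22,869.5715 = 3.58052 years.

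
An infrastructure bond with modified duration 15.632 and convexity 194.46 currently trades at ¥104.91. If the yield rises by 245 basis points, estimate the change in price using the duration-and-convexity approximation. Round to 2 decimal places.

Duration effect: -D_mod·Δy = -15.632 × (+0.0245) = -0.382984
Convexity effect: ½·C·(Δy)² = 0.5 × 194.46 × (0.0245)² = +0.0583623075
ΔP/P ≈ -0.382984 + 0.0583623075 = -0.3246216925
ΔP ≈ 104.91 × (-0.3246216925) = -34.056061760175.

-¥34.06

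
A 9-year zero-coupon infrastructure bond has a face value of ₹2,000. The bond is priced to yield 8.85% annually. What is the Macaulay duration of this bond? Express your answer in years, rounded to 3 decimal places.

A zero-coupon bond has a single cash flow at maturity, so its Macaulay duration equals its maturity: 9 years.

9.000 years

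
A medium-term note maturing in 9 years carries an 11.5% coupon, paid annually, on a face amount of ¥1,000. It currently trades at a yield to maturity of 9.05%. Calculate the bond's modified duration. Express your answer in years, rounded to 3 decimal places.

Periodic yield y = 0.0905. First find Macaulay duration:
  t   CF        PV=CF/(1+0.0905)^t    t·PV
  1       115.00       105.4562       105.4562
  2       115.00        96.7045       193.4089
  3       115.00        88.6790       266.0370
  4       115.00        81.3196       325.2783
  5       115.00        74.5709       372.8546
  6       115.00        68.3823       410.2939
  7       115.00        62.7073       438.9511
  8       115.00        57.5033       460.0261
  9     1,115.00       511.2624     4,601.3614
  Σ                  1,146.5855     7,173.6677
P = 1,146.5855; Macaulay duration = 7,173.6677 / 1,146.5855 = 6.25655 years.
Modified duration = D_Mac / (1 + y) = 6.25655 / 1.0905 = 5.73732 years.

5.737 years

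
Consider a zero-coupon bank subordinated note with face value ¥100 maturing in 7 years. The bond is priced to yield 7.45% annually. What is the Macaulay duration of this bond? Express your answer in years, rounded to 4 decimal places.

A zero-coupon bond has a single cash flow at maturity, so its Macaulay duration equals its maturity: 7 years.

7.0000 years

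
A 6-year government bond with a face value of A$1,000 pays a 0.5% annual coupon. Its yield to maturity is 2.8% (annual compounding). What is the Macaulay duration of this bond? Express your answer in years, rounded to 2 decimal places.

Periodic yield y = 0.028. Discount each cash flow and weight by its year:
  t   CF        PV=CF/(1+0.028)^t    t·PV
  1         5.00         4.8638         4.8638
  2         5.00         4.7313         9.4627
  3         5.00         4.6025        13.8074
  4         5.00         4.4771        17.9084
  5         5.00         4.3552        21.7758
  6     1,005.00       851.5446     5,109.2673
  Σ                    874.5744     5,177.0854
Price P = Σ PV = 874.5744.
Macaulay duration = Σ(t·PV) / P = 5,177.0854 / 874.5744 = 5.91955 years.

5.92 years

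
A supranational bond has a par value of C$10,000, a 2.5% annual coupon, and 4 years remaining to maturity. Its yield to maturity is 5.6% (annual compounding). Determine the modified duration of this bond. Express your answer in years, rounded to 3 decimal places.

Periodic yield y = 0.056. First find Macaulay duration:
  t   CF        PV=CF/(1+0.056)^t    t·PV
  1       250.00       236.7424       236.7424
  2       250.00       224.1879       448.3758
  3       250.00       212.2991       636.8974
  4    10,250.00     8,242.6753    32,970.7012
  Σ                  8,915.9048    34,292.7169
P = 8,915.9048; Macaulay duration = 34,292.7169 / 8,915.9048 = 3.84624 years.
Modified duration = D_Mac / (1 + y) = 3.84624 / 1.056 = 3.64227 years.

3.642 years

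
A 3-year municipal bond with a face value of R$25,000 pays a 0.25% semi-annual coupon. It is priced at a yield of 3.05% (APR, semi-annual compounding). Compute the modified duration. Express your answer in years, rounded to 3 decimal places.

Periodic yield y = 0.01525. First find Macaulay duration:
  t   CF        PV=CF/(1+0.01525)^t    t·PV
  1        31.25        30.7806        30.7806
  2        31.25        30.3182        60.6365
  3        31.25        29.8628        89.5885
  4        31.25        29.4143       117.6571
  5        31.25        28.9724       144.8622
  6    25,031.25    22,858.3327   137,149.9960
  Σ                 23,007.6810   137,593.5208
P = 23,007.6810; Macaulay duration = 137,593.5208 / 23,007.6810 = 5.98033 half-year periods = 2.99016 years.
Modified duration = D_Mac / (1 + y) = 2.99016 / 1.01525 = 2.94525 years.

2.945 years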